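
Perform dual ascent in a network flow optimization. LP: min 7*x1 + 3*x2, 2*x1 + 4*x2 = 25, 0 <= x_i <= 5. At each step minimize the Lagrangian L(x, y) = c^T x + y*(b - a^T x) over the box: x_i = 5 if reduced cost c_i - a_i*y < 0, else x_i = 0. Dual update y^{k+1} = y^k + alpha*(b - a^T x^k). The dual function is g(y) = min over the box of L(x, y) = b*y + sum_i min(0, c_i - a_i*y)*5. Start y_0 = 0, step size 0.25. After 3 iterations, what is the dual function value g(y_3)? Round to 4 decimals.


Dual ascent for LP: min 7*x1 + 3*x2, 2*x1 + 4*x2 = 25, 0 <= x_i <= 5
Step 1: y^k = 0.0, reduced costs: (7.0, 3.0)
  x^k = (0.0, 0.0), subgradient = b - a^T x = 25.0
  y^{k+1} = 0.0 + 0.25*25.0 = 6.25
Step 2: y^k = 6.25, reduced costs: (-5.5, -22.0)
  x^k = (5.0, 5.0), subgradient = b - a^T x = -5.0
  y^{k+1} = 6.25 + 0.25*-5.0 = 5.0
Step 3: y^k = 5.0, reduced costs: (-3.0, -17.0)
  x^k = (5.0, 5.0), subgradient = b - a^T x = -5.0
  y^{k+1} = 5.0 + 0.25*-5.0 = 3.75
Dual objective at y_3 = 3.75: reduced costs (-0.5, -12.0), box minimizer x = (5.0, 5.0)
g(y_3) = b*y + (c1 - a1*y)*x1 + (c2 - a2*y)*x2 = 25*3.75 + (-0.5)*5.0 + (-12.0)*5.0 = 93.75 - 2.5 - 60.0 = 31.25


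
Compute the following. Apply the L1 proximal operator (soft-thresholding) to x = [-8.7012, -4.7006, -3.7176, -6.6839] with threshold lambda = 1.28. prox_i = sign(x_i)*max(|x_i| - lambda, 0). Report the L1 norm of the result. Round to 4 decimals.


Soft-thresholding with lambda = 1.28:
prox(-8.7012) = sign(-8.7012)*max(|-8.7012| - 1.28, 0) = -7.4212
prox(-4.7006) = sign(-4.7006)*max(|-4.7006| - 1.28, 0) = -3.4206
prox(-3.7176) = sign(-3.7176)*max(|-3.7176| - 1.28, 0) = -2.4376
prox(-6.6839) = sign(-6.6839)*max(|-6.6839| - 1.28, 0) = -5.4039
prox(x) = [-7.4212, -3.4206, -2.4376, -5.4039]
||prox(x)||_1 = 7.4212 + 3.4206 + 2.4376 + 5.4039 = 18.6833


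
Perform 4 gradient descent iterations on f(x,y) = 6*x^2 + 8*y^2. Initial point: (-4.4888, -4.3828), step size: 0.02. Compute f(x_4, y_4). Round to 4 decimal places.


Gradient descent on f(x,y) = 6*x^2 + 8*y^2.
Starting point: (-4.4888, -4.3828), alpha = 0.02
Step 1: grad_x = 2*6*-4.4888 = -53.8656, grad_y = 2*8*-4.3828 = -70.1248
  x_1 = -4.4888 - 0.02*-53.8656 = -3.4115
  y_1 = -4.3828 - 0.02*-70.1248 = -2.9803
Step 2: grad_x = 2*6*-3.4115 = -40.9379, grad_y = 2*8*-2.9803 = -47.6849
  x_2 = -3.4115 - 0.02*-40.9379 = -2.5927
  y_2 = -2.9803 - 0.02*-47.6849 = -2.0266
Step 3: grad_x = 2*6*-2.5927 = -31.1128, grad_y = 2*8*-2.0266 = -32.4257
  x_3 = -2.5927 - 0.02*-31.1128 = -1.9705
  y_3 = -2.0266 - 0.02*-32.4257 = -1.3781
Step 4: grad_x = 2*6*-1.9705 = -23.6457, grad_y = 2*8*-1.3781 = -22.0495
  x_4 = -1.9705 - 0.02*-23.6457 = -1.4976
  y_4 = -1.3781 - 0.02*-22.0495 = -0.9371
f(-1.4976, -0.9371) = 6*(-1.4976)^2 + 8*(-0.9371)^2 = 20.4814


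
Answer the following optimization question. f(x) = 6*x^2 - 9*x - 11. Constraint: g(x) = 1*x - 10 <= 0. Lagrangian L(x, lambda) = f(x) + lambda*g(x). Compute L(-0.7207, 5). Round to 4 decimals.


Step 1: Evaluate f(x).
f(-0.7207) = 6*(-0.7207)^2 - 9*(-0.7207) - 11 = -1.3972
Step 2: Evaluate g(x).
g(-0.7207) = 1*-0.7207 - 10 = -10.7207
Step 3: Compute Lagrangian.
L = -1.3972 + 5*-10.7207 = -55.0007


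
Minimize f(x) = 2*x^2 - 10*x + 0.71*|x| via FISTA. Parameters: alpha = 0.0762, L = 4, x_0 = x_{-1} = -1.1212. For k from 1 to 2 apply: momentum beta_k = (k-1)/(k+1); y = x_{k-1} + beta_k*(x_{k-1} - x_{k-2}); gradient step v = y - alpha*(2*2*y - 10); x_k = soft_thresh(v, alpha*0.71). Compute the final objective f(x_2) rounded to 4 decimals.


FISTA on f(x) = 2*x^2 - 10*x + 0.71*|x|
L = 4, alpha = 0.0762
Iteration 1: beta = 0.0, y = -1.1212 + 0.0*(-1.1212 + 1.1212) = -1.1212
  grad(y) = -14.4848, v = y - alpha*grad = -0.0175
  prox(v) = soft_thresh(-0.0175, 0.0541) = 0.0
Iteration 2: beta = 0.3333, y = 0.0 + 0.3333*(0.0 + 1.1212) = 0.3737
  grad(y) = -8.5051, v = y - alpha*grad = 1.0218
  prox(v) = soft_thresh(1.0218, 0.0541) = 0.9677
f(x_2) = 2*0.9677^2 - 10*0.9677 + 0.71*|0.9677| = -7.1171


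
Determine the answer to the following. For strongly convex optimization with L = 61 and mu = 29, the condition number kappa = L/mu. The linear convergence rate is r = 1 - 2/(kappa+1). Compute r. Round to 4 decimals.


Step 1: Compute the condition number.
kappa = L/mu = 61/29 = 2.1034
Step 2: Compute the convergence rate.
r = 1 - 2/(kappa + 1) = 1 - 2*mu/(L + mu) = (L - mu)/(L + mu) = 32/90 = 0.3556


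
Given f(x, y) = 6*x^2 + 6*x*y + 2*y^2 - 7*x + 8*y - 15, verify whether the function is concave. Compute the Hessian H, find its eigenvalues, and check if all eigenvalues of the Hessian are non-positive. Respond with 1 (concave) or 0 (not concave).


The Hessian of f(x,y) = 6*x^2 + 6*x*y + 2*y^2 - 7*x + 8*y - 15 is:
H = [[12, 6], [6, 4]]
Trace = 12 + 4 = 16
Determinant = 12*4 - (6)^2 = 12
Discriminant = (16)^2 - 4*12 = 208.0
Eigenvalues: lambda_1 = 0.7889, lambda_2 = 15.2111
The function is not concave.

0


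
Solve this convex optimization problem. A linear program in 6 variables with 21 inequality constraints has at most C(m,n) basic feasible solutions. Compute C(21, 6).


Each vertex corresponds to some choice of n active constraints out of m, so the number of vertices is at most C(m, n) = m! / (n!(m-n)!).
m = 21, n = 6
Numerator: 21 * 20 * 19 * 18 * 17 * 16
Denominator: 6! = 720
C(21, 6) = 54264


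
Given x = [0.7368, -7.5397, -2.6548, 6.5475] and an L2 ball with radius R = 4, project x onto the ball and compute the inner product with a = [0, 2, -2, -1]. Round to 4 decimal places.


Step 1: Compute ||x|| (intermediates to 6 decimals).
||x|| = sqrt(0.7368^2 + (-7.5397)^2 + (-2.6548)^2 + 6.5475^2) = 10.358942
Step 2: Project.
Since ||x|| > R, scale = R/||x|| = 4/10.358942 = 0.38614, proj(x) = scale * x
proj(x) = [0.284508, -2.91138, -1.025124, 2.528252]
Step 3: Dot product.
a^T * proj(x) = 0*0.284508 + 2*(-2.91138) - 2*(-1.025124) - 1*2.528252 = -6.3008


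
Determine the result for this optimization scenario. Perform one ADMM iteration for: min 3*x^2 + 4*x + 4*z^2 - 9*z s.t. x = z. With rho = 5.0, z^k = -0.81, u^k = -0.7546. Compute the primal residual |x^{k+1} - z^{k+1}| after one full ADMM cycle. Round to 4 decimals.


ADMM iteration with rho = 5.0, z^k = -0.81, u^k = -0.7546
Step 1: x-update.
Minimize 3*x^2 + 4*x + (5.0/2)*(x + 0.81 - 0.7546)^2
FOC: (2*3 + 5.0)*x = -4 + 5.0*(-0.81 + 0.7546)
x^{k+1} = -0.3888
Step 2: z-update.
Minimize 4*z^2 - 9*z + (5.0/2)*(-0.3888 - z - 0.7546)^2
FOC: (2*4 + 5.0)*z = 9 + 5.0*(-0.3888 - 0.7546)
z^{k+1} = 0.2525
Step 3: u-update.
u^{k+1} = -0.7546 - 0.3888 - 0.2525 = -1.3959
Step 4: Primal residual = |-0.3888 - 0.2525| = 0.6413


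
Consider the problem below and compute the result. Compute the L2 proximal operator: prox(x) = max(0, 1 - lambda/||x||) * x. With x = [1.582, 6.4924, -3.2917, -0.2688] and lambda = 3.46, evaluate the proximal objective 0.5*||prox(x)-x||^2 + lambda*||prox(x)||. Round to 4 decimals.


Step 1: Compute ||x||.
||x|| = 7.454
Step 2: Compute scaling factor.
scale = max(0, 1 - 3.46/7.454) = 0.5358
Step 3: prox(x) = [0.8477, 3.4787, -1.7637, -0.144]
||prox(x)|| = 3.994
Step 4: Proximal objective.
0.5*||prox-x||^2 = 5.9858
lambda*||prox|| = 13.8192
Total = 19.8049


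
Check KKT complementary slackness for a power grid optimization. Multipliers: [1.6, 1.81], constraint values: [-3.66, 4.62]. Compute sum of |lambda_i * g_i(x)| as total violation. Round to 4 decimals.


KKT complementary slackness check:
lambda_1 * g_1 = 1.6 * -3.66 = -5.856
lambda_2 * g_2 = 1.81 * 4.62 = 8.3622
Total violation = 5.856 + 8.3622 = 14.2182


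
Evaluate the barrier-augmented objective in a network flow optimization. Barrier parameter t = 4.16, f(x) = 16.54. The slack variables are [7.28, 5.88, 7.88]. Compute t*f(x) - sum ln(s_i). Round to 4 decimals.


Step 1: Compute log-barrier.
ln values: [1.9851, 1.7716, 2.0643]
phi = -(1.9851 + 1.7716 + 2.0643) = -5.821
Step 2: Compute augmented objective.
t*f(x) = 4.16*16.54 = 68.8064
Total = 68.8064 - 5.821 = 62.9854


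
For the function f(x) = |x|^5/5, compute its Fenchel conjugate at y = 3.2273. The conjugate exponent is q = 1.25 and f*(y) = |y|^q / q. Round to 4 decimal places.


The conjugate exponent q satisfies 1/p + 1/q = 1.
p = 5, so q = 5/(5 - 1) = 1.25
|y|^q = 3.2273^1.25 = 4.3256
f*(3.2273) = 4.3256 / 1.25 = 3.4605


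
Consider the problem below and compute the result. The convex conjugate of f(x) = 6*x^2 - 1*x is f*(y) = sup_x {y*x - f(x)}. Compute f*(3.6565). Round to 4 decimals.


f*(y) = sup_x {y*x - a*x^2 - b*x} = sup_x {(y-b)*x - a*x^2}
FOC: (y - b) - 2a*x = 0 => x* = (y - b)/(2a)
x* = (3.6565 + 1)/(2*6) = 0.388
f*(3.6565) = (y-b)^2/(4a) = (3.6565 + 1)^2/(4*6)
= 21.683/24 = 0.9035


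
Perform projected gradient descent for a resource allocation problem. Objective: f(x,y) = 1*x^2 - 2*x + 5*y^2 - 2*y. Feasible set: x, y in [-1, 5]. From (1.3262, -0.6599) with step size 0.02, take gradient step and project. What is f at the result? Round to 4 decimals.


Step 1: Compute gradient at (1.3262, -0.6599).
grad_x = 2*1*1.3262 - 2 = 0.6524
grad_y = 2*5*-0.6599 - 2 = -8.599
Step 2: Gradient step.
x_raw = 1.3262 - 0.02*0.6524 = 1.3132
y_raw = -0.6599 - 0.02*-8.599 = -0.4879
Step 3: Project onto [-1, 5].
x_proj = clip(1.3132) = 1.3132
y_proj = clip(-0.4879) = -0.4879
Step 4: Evaluate f.
f(1.3132, -0.4879) = 1.2642


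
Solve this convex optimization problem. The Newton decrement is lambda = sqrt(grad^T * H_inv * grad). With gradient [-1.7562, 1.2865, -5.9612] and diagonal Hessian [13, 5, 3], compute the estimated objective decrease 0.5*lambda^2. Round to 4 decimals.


Step 1: H is diagonal, so H^(-1) * g = [-0.1351, 0.2573, -1.9871].
Step 2: g^T H^(-1) g = sum_i g_i^2 / H_ii
  = (-1.7562)^2/13 + (1.2865)^2/5 + (-5.9612)^2/3
  = 0.2372 + 0.331 + 11.8453 = 12.4136
Step 3: Objective decrease = 0.5 * g^T H^(-1) g = 6.2068


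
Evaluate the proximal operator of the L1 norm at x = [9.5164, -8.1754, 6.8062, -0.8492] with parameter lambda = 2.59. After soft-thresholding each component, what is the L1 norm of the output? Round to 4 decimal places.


Soft-thresholding with lambda = 2.59:
prox(9.5164) = sign(9.5164)*max(|9.5164| - 2.59, 0) = 6.9264
prox(-8.1754) = sign(-8.1754)*max(|-8.1754| - 2.59, 0) = -5.5854
prox(6.8062) = sign(6.8062)*max(|6.8062| - 2.59, 0) = 4.2162
prox(-0.8492) = sign(-0.8492)*max(|-0.8492| - 2.59, 0) = 0.0
prox(x) = [6.9264, -5.5854, 4.2162, 0.0]
||prox(x)||_1 = 6.9264 + 5.5854 + 4.2162 + 0.0 = 16.728


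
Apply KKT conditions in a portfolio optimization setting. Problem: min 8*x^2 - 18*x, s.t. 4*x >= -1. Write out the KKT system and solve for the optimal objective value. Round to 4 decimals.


Step 1: Try lambda = 0 (constraint inactive).
Stationarity: 2*8*x - 18 = 0
x* = 18/(2*8) = 1.125
Check constraint: 4*1.125 = 4.5 >= -1 -- satisfied.
Step 2: Compute optimal value.
f(x*) = 8*1.125^2 - 18*1.125 = -10.125


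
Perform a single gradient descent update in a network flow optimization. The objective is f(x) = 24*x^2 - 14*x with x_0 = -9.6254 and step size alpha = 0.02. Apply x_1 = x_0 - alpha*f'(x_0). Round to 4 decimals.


We compute the gradient at x_0 and apply the update.
f'(x) = 48*x - 14
f'(-9.6254) = 48*-9.6254 - 14 = -476.0192
x_1 = -9.6254 - 0.02*-476.0192 = -0.105


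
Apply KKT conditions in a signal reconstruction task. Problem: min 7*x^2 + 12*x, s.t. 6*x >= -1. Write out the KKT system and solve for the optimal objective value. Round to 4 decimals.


Step 1: Try lambda = 0 (constraint inactive).
x_unc = -12/(2*7) = -0.8571
Check: 6*-0.8571 = -5.1426 < -1 -- violated!
Step 2: Constraint must be active: 6*x = -1
x* = -1/6 = -0.1667 (rounded; the exact value -1/6 is used below)
lambda = (2*7*(-1/6) + 12)/6 = 1.6111
Step 3: Compute optimal value.
f(x*) = 7*(-1/6)^2 + 12*(-1/6) = -1.8056


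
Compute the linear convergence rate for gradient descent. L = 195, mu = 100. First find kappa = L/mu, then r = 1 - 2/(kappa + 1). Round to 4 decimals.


Step 1: Compute the condition number.
kappa = L/mu = 195/100 = 1.95
Step 2: Compute the convergence rate.
r = 1 - 2/(kappa + 1) = 1 - 2*mu/(L + mu) = (L - mu)/(L + mu) = 95/295 = 0.322


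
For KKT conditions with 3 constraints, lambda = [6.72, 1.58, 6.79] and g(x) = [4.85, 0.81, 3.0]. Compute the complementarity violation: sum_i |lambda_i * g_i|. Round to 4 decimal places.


KKT complementary slackness check:
lambda_1 * g_1 = 6.72 * 4.85 = 32.592
lambda_2 * g_2 = 1.58 * 0.81 = 1.2798
lambda_3 * g_3 = 6.79 * 3.0 = 20.37
Total violation = 32.592 + 1.2798 + 20.37 = 54.2418


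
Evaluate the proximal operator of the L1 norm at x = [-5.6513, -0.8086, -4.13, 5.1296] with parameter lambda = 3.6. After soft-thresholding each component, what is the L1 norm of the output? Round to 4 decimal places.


Soft-thresholding with lambda = 3.6:
prox(-5.6513) = sign(-5.6513)*max(|-5.6513| - 3.6, 0) = -2.0513
prox(-0.8086) = sign(-0.8086)*max(|-0.8086| - 3.6, 0) = 0.0
prox(-4.13) = sign(-4.13)*max(|-4.13| - 3.6, 0) = -0.53
prox(5.1296) = sign(5.1296)*max(|5.1296| - 3.6, 0) = 1.5296
prox(x) = [-2.0513, 0.0, -0.53, 1.5296]
||prox(x)||_1 = 2.0513 + 0.0 + 0.53 + 1.5296 = 4.1109


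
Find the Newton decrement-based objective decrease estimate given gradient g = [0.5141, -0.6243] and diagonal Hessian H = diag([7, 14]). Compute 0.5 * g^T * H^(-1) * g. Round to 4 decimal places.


Step 1: H is diagonal, so H^(-1) * g = [0.0734, -0.0446].
Step 2: g^T H^(-1) g = sum_i g_i^2 / H_ii
  = (0.5141)^2/7 + (-0.6243)^2/14
  = 0.0378 + 0.0278 = 0.0656
Step 3: Objective decrease = 0.5 * g^T H^(-1) g = 0.0328


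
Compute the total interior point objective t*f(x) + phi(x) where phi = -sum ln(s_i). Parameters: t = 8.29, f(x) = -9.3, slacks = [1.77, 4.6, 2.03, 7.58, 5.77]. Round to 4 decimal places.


Step 1: Compute log-barrier.
ln values: [0.571, 1.5261, 0.708, 2.0255, 1.7527]
phi = -(0.571 + 1.5261 + 0.708 + 2.0255 + 1.7527) = -6.5833
Step 2: Compute augmented objective.
t*f(x) = 8.29*-9.3 = -77.097
Total = -77.097 - 6.5833 = -83.6803


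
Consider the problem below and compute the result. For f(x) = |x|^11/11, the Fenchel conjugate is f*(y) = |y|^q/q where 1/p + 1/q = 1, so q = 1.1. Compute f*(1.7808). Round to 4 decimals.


The conjugate exponent q satisfies 1/p + 1/q = 1.
p = 11, so q = 11/(11 - 1) = 1.1
|y|^q = 1.7808^1.1 = 1.8866
f*(1.7808) = 1.8866 / 1.1 = 1.7151


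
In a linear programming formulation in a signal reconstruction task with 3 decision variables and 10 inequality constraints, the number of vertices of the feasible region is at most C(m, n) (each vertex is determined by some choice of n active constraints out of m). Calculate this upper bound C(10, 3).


Each vertex corresponds to some choice of n active constraints out of m, so the number of vertices is at most C(m, n) = m! / (n!(m-n)!).
m = 10, n = 3
Numerator: 10 * 9 * 8
Denominator: 3! = 6
C(10, 3) = 120


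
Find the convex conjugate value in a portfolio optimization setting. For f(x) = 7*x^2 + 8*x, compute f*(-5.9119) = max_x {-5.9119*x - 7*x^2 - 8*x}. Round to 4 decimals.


f*(y) = sup_x {y*x - a*x^2 - b*x} = sup_x {(y-b)*x - a*x^2}
FOC: (y - b) - 2a*x = 0 => x* = (y - b)/(2a)
x* = (-5.9119 - 8)/(2*7) = -0.9937
f*(-5.9119) = (y-b)^2/(4a) = (-5.9119 - 8)^2/(4*7)
= 193.541/28 = 6.9122


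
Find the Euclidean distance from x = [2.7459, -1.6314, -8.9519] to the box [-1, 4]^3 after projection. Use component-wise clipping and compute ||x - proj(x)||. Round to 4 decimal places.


Project each component onto [-1, 4].
clip(2.7459) = 2.7459, clip(-1.6314) = -1.0, clip(-8.9519) = -1.0
Projection = [2.7459, -1.0, -1.0]
Squared diffs: [0.0, 0.3987, 63.2327]
Distance = sqrt(63.6314) = 7.9769


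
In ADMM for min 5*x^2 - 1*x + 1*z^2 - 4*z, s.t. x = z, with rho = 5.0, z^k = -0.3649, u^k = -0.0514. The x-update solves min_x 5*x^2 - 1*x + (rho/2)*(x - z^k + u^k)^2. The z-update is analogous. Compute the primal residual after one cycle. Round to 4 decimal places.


ADMM iteration with rho = 5.0, z^k = -0.3649, u^k = -0.0514
Step 1: x-update.
Minimize 5*x^2 - 1*x + (5.0/2)*(x + 0.3649 - 0.0514)^2
FOC: (2*5 + 5.0)*x = 1 + 5.0*(-0.3649 + 0.0514)
x^{k+1} = -0.0378
Step 2: z-update.
Minimize 1*z^2 - 4*z + (5.0/2)*(-0.0378 - z - 0.0514)^2
FOC: (2*1 + 5.0)*z = 4 + 5.0*(-0.0378 - 0.0514)
z^{k+1} = 0.5077
Step 3: u-update.
u^{k+1} = -0.0514 - 0.0378 - 0.5077 = -0.5969
Step 4: Primal residual = |-0.0378 - 0.5077| = 0.5455


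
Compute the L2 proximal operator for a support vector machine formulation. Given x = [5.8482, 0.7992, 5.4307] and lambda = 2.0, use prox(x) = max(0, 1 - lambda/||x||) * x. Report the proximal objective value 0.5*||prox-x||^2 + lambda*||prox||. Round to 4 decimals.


Step 1: Compute ||x||.
||x|| = 8.0208
Step 2: Compute scaling factor.
scale = max(0, 1 - 2.0/8.0208) = 0.7506
Step 3: prox(x) = [4.3899, 0.5999, 4.0765]
||prox(x)|| = 6.0208
Step 4: Proximal objective.
0.5*||prox-x||^2 = 2.0
lambda*||prox|| = 12.0416
Total = 14.0415


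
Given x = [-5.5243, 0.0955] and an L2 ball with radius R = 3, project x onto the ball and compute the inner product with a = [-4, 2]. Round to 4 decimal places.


Step 1: Compute ||x|| (intermediates to 6 decimals).
||x|| = sqrt((-5.5243)^2 + 0.0955^2) = 5.525125
Step 2: Project.
Since ||x|| > R, scale = R/||x|| = 3/5.525125 = 0.542974, proj(x) = scale * x
proj(x) = [-2.999551, 0.051854]
Step 3: Dot product.
a^T * proj(x) = -4*(-2.999551) + 2*0.051854 = 12.1019


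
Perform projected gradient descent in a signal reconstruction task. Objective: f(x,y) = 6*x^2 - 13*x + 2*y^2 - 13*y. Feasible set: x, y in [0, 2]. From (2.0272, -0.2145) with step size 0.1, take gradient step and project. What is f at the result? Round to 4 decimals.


Step 1: Compute gradient at (2.0272, -0.2145).
grad_x = 2*6*2.0272 - 13 = 11.3264
grad_y = 2*2*-0.2145 - 13 = -13.858
Step 2: Gradient step.
x_raw = 2.0272 - 0.1*11.3264 = 0.8946
y_raw = -0.2145 - 0.1*-13.858 = 1.1713
Step 3: Project onto [0, 2].
x_proj = clip(0.8946) = 0.8946
y_proj = clip(1.1713) = 1.1713
Step 4: Evaluate f.
f(0.8946, 1.1713) = -19.3109


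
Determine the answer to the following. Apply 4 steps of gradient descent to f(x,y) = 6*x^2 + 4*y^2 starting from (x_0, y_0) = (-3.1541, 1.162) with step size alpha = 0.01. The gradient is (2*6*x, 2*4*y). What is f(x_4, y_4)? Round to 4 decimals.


Gradient descent on f(x,y) = 6*x^2 + 4*y^2.
Starting point: (-3.1541, 1.162), alpha = 0.01
Step 1: grad_x = 2*6*-3.1541 = -37.8492, grad_y = 2*4*1.162 = 9.296
  x_1 = -3.1541 - 0.01*-37.8492 = -2.7756
  y_1 = 1.162 - 0.01*9.296 = 1.069
Step 2: grad_x = 2*6*-2.7756 = -33.3073, grad_y = 2*4*1.069 = 8.5523
  x_2 = -2.7756 - 0.01*-33.3073 = -2.4425
  y_2 = 1.069 - 0.01*8.5523 = 0.9835
Step 3: grad_x = 2*6*-2.4425 = -29.3104, grad_y = 2*4*0.9835 = 7.8681
  x_3 = -2.4425 - 0.01*-29.3104 = -2.1494
  y_3 = 0.9835 - 0.01*7.8681 = 0.9048
Step 4: grad_x = 2*6*-2.1494 = -25.7932, grad_y = 2*4*0.9048 = 7.2387
  x_4 = -2.1494 - 0.01*-25.7932 = -1.8915
  y_4 = 0.9048 - 0.01*7.2387 = 0.8324
f(-1.8915, 0.8324) = 6*(-1.8915)^2 + 4*0.8324^2 = 24.2385


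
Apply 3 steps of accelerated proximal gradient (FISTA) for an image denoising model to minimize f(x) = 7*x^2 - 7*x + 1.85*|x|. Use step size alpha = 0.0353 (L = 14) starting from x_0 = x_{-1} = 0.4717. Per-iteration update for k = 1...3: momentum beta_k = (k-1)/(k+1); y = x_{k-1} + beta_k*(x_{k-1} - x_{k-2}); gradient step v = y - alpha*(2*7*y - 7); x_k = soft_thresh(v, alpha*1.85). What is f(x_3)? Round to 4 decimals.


FISTA on f(x) = 7*x^2 - 7*x + 1.85*|x|
L = 14, alpha = 0.0353
Iteration 1: beta = 0.0, y = 0.4717 + 0.0*(0.4717 - 0.4717) = 0.4717
  grad(y) = -0.3962, v = y - alpha*grad = 0.4857
  prox(v) = soft_thresh(0.4857, 0.0653) = 0.4204
Iteration 2: beta = 0.3333, y = 0.4204 + 0.3333*(0.4204 - 0.4717) = 0.4033
  grad(y) = -1.3542, v = y - alpha*grad = 0.4511
  prox(v) = soft_thresh(0.4511, 0.0653) = 0.3858
Iteration 3: beta = 0.5, y = 0.3858 + 0.5*(0.3858 - 0.4204) = 0.3685
  grad(y) = -1.8415, v = y - alpha*grad = 0.4335
  prox(v) = soft_thresh(0.4335, 0.0653) = 0.3682
f(x_3) = 7*0.3682^2 - 7*0.3682 + 1.85*|0.3682| = -0.9472


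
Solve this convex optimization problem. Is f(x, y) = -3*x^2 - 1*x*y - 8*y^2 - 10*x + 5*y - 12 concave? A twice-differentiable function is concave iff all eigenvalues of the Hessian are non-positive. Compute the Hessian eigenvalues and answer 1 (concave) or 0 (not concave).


The Hessian of f(x,y) = -3*x^2 - 1*x*y - 8*y^2 - 10*x + 5*y - 12 is:
H = [[-6, -1], [-1, -16]]
Trace = -6 - 16 = -22
Determinant = -6*-16 - (-1)^2 = 95
Discriminant = (-22)^2 - 4*95 = 104.0
Eigenvalues: lambda_1 = -16.099, lambda_2 = -5.901
The function is concave.

1


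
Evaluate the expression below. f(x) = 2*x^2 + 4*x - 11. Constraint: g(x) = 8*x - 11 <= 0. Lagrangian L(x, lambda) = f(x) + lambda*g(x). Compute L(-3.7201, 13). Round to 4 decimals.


Step 1: Evaluate f(x).
f(-3.7201) = 2*(-3.7201)^2 + 4*(-3.7201) - 11 = 1.7979
Step 2: Evaluate g(x).
g(-3.7201) = 8*-3.7201 - 11 = -40.7608
Step 3: Compute Lagrangian.
L = 1.7979 + 13*-40.7608 = -528.0925


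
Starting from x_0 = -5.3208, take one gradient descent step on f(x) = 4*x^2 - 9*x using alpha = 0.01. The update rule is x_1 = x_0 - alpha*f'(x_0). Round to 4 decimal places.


We compute the gradient at x_0 and apply the update.
f'(x) = 8*x - 9
f'(-5.3208) = 8*-5.3208 - 9 = -51.5664
x_1 = -5.3208 - 0.01*-51.5664 = -4.8051


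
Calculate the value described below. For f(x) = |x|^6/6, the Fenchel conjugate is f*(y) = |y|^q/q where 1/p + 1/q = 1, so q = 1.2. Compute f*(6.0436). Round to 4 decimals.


The conjugate exponent q satisfies 1/p + 1/q = 1.
p = 6, so q = 6/(6 - 1) = 1.2
|y|^q = 6.0436^1.2 = 8.6607
f*(6.0436) = 8.6607 / 1.2 = 7.2173


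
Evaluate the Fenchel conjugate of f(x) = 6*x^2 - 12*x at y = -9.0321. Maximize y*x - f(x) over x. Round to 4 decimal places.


f*(y) = sup_x {y*x - a*x^2 - b*x} = sup_x {(y-b)*x - a*x^2}
FOC: (y - b) - 2a*x = 0 => x* = (y - b)/(2a)
x* = (-9.0321 + 12)/(2*6) = 0.2473
f*(-9.0321) = (y-b)^2/(4a) = (-9.0321 + 12)^2/(4*6)
= 8.8084/24 = 0.367


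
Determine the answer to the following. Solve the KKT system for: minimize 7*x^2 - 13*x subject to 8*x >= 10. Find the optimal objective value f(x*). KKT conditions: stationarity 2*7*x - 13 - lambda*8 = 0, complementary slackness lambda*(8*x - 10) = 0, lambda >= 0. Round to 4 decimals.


Step 1: Try lambda = 0 (constraint inactive).
x_unc = 13/(2*7) = 0.9286
Check: 8*0.9286 = 7.4288 < 10 -- violated!
Step 2: Constraint must be active: 8*x = 10
x* = 10/8 = 1.25
lambda = (2*7*1.25 - 13)/8 = 0.5625
Step 3: Compute optimal value.
f(x*) = 7*1.25^2 - 13*1.25 = -5.3125


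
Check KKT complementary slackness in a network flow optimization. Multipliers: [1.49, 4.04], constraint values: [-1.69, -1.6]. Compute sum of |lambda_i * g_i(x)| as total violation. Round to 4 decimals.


KKT complementary slackness check:
lambda_1 * g_1 = 1.49 * -1.69 = -2.5181
lambda_2 * g_2 = 4.04 * -1.6 = -6.464
Total violation = 2.5181 + 6.464 = 8.9821


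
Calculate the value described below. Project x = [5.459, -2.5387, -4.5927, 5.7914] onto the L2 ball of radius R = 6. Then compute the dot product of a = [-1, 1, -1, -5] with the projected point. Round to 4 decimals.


Step 1: Compute ||x|| (intermediates to 6 decimals).
||x|| = sqrt(5.459^2 + (-2.5387)^2 + (-4.5927)^2 + 5.7914^2) = 9.533042
Step 2: Project.
Since ||x|| > R, scale = R/||x|| = 6/9.533042 = 0.62939, proj(x) = scale * x
proj(x) = [3.43584, -1.597832, -2.890599, 3.645049]
Step 3: Dot product.
a^T * proj(x) = -1*3.43584 + 1*(-1.597832) - 1*(-2.890599) - 5*3.645049 = -20.3683


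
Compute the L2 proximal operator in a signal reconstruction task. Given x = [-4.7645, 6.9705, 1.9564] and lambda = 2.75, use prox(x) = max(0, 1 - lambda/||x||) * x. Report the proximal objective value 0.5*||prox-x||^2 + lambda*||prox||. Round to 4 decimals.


Step 1: Compute ||x||.
||x|| = 8.6669
Step 2: Compute scaling factor.
scale = max(0, 1 - 2.75/8.6669) = 0.6827
Step 3: prox(x) = [-3.2527, 4.7588, 1.3356]
||prox(x)|| = 5.9169
Step 4: Proximal objective.
0.5*||prox-x||^2 = 3.7813
lambda*||prox|| = 16.2715
Total = 20.0528


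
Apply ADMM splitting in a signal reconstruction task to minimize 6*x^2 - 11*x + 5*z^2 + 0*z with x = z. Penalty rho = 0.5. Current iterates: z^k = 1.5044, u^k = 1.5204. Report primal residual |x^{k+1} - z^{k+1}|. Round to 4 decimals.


ADMM iteration with rho = 0.5, z^k = 1.5044, u^k = 1.5204
Step 1: x-update.
Minimize 6*x^2 - 11*x + (0.5/2)*(x - 1.5044 + 1.5204)^2
FOC: (2*6 + 0.5)*x = 11 + 0.5*(1.5044 - 1.5204)
x^{k+1} = 0.8794
Step 2: z-update.
Minimize 5*z^2 + 0*z + (0.5/2)*(0.8794 - z + 1.5204)^2
FOC: (2*5 + 0.5)*z = 0 + 0.5*(0.8794 + 1.5204)
z^{k+1} = 0.1143
Step 3: u-update.
u^{k+1} = 1.5204 + 0.8794 - 0.1143 = 2.2855
Step 4: Primal residual = |0.8794 - 0.1143| = 0.7651


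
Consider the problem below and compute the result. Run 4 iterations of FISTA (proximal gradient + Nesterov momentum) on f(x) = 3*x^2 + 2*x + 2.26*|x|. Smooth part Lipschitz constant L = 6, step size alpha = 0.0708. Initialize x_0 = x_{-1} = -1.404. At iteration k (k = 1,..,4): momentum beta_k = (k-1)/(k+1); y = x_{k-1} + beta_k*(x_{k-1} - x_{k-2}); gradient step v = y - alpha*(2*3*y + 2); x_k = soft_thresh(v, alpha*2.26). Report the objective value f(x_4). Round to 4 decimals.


FISTA on f(x) = 3*x^2 + 2*x + 2.26*|x|
L = 6, alpha = 0.0708
Iteration 1: beta = 0.0, y = -1.404 + 0.0*(-1.404 + 1.404) = -1.404
  grad(y) = -6.424, v = y - alpha*grad = -0.9492
  prox(v) = soft_thresh(-0.9492, 0.16) = -0.7892
Iteration 2: beta = 0.3333, y = -0.7892 + 0.3333*(-0.7892 + 1.404) = -0.5842
  grad(y) = -1.5054, v = y - alpha*grad = -0.4776
  prox(v) = soft_thresh(-0.4776, 0.16) = -0.3176
Iteration 3: beta = 0.5, y = -0.3176 + 0.5*(-0.3176 + 0.7892) = -0.0819
  grad(y) = 1.5087, v = y - alpha*grad = -0.1887
  prox(v) = soft_thresh(-0.1887, 0.16) = -0.0287
Iteration 4: beta = 0.6, y = -0.0287 + 0.6*(-0.0287 + 0.3176) = 0.1447
  grad(y) = 2.8681, v = y - alpha*grad = -0.0584
  prox(v) = soft_thresh(-0.0584, 0.16) = 0.0
f(x_4) = 3*0.0^2 + 2*0.0 + 2.26*|0.0| = 0.0


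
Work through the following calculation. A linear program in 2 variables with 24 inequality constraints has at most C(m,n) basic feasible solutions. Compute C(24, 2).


Each vertex corresponds to some choice of n active constraints out of m, so the number of vertices is at most C(m, n) = m! / (n!(m-n)!).
m = 24, n = 2
Numerator: 24 * 23
Denominator: 2! = 2
C(24, 2) = 276


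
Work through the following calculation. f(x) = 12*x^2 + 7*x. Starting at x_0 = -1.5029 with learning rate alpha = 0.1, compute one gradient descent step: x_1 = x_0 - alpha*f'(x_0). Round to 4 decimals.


We compute the gradient at x_0 and apply the update.
f'(x) = 24*x + 7
f'(-1.5029) = 24*-1.5029 + 7 = -29.0696
x_1 = -1.5029 - 0.1*-29.0696 = 1.4041


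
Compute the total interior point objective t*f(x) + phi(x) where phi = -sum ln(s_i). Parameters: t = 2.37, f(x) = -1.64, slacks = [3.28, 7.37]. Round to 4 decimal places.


Step 1: Compute log-barrier.
ln values: [1.1878, 1.9974]
phi = -(1.1878 + 1.9974) = -3.1853
Step 2: Compute augmented objective.
t*f(x) = 2.37*-1.64 = -3.8868
Total = -3.8868 - 3.1853 = -7.0721


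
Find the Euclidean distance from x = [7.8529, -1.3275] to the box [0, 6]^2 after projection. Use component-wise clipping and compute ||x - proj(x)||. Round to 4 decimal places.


Project each component onto [0, 6].
clip(7.8529) = 6.0, clip(-1.3275) = 0.0
Projection = [6.0, 0.0]
Squared diffs: [3.4332, 1.7623]
Distance = sqrt(5.1955) = 2.2794


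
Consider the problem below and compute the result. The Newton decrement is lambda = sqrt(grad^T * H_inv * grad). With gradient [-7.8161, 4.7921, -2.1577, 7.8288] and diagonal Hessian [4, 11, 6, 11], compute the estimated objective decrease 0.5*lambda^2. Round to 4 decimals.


Step 1: H is diagonal, so H^(-1) * g = [-1.954, 0.4356, -0.3596, 0.7117].
Step 2: g^T H^(-1) g = sum_i g_i^2 / H_ii
  = (-7.8161)^2/4 + (4.7921)^2/11 + (-2.1577)^2/6 + (7.8288)^2/11
  = 15.2729 + 2.0877 + 0.7759 + 5.5718 = 23.7083
Step 3: Objective decrease = 0.5 * g^T H^(-1) g = 11.8541


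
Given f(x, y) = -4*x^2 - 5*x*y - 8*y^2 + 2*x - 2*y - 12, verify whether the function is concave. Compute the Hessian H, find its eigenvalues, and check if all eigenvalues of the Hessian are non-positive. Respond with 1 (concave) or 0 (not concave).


The Hessian of f(x,y) = -4*x^2 - 5*x*y - 8*y^2 + 2*x - 2*y - 12 is:
H = [[-8, -5], [-5, -16]]
Trace = -8 - 16 = -24
Determinant = -8*-16 - (-5)^2 = 103
Discriminant = (-24)^2 - 4*103 = 164.0
Eigenvalues: lambda_1 = -18.4031, lambda_2 = -5.5969
The function is concave.

1


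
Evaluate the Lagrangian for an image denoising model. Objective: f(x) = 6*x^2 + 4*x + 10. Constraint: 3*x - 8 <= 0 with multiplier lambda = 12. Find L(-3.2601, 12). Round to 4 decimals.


Step 1: Evaluate f(x).
f(-3.2601) = 6*(-3.2601)^2 + 4*(-3.2601) + 10 = 60.7291
Step 2: Evaluate g(x).
g(-3.2601) = 3*-3.2601 - 8 = -17.7803
Step 3: Compute Lagrangian.
L = 60.7291 + 12*-17.7803 = -152.6345


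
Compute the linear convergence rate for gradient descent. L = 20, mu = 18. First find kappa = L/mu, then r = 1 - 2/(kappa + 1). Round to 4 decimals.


Step 1: Compute the condition number.
kappa = L/mu = 20/18 = 1.1111
Step 2: Compute the convergence rate.
r = 1 - 2/(kappa + 1) = 1 - 2*mu/(L + mu) = (L - mu)/(L + mu) = 2/38 = 0.0526


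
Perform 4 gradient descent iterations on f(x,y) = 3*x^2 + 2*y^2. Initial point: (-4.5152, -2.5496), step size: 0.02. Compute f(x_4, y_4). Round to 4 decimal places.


Gradient descent on f(x,y) = 3*x^2 + 2*y^2.
Starting point: (-4.5152, -2.5496), alpha = 0.02
Step 1: grad_x = 2*3*-4.5152 = -27.0912, grad_y = 2*2*-2.5496 = -10.1984
  x_1 = -4.5152 - 0.02*-27.0912 = -3.9734
  y_1 = -2.5496 - 0.02*-10.1984 = -2.3456
Step 2: grad_x = 2*3*-3.9734 = -23.8403, grad_y = 2*2*-2.3456 = -9.3825
  x_2 = -3.9734 - 0.02*-23.8403 = -3.4966
  y_2 = -2.3456 - 0.02*-9.3825 = -2.158
Step 3: grad_x = 2*3*-3.4966 = -20.9794, grad_y = 2*2*-2.158 = -8.6319
  x_3 = -3.4966 - 0.02*-20.9794 = -3.077
  y_3 = -2.158 - 0.02*-8.6319 = -1.9853
Step 4: grad_x = 2*3*-3.077 = -18.4619, grad_y = 2*2*-1.9853 = -7.9414
  x_4 = -3.077 - 0.02*-18.4619 = -2.7077
  y_4 = -1.9853 - 0.02*-7.9414 = -1.8265
f(-2.7077, -1.8265) = 3*(-2.7077)^2 + 2*(-1.8265)^2 = 28.668


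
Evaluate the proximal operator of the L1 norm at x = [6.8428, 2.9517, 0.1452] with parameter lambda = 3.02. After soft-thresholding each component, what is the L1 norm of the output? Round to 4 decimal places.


Soft-thresholding with lambda = 3.02:
prox(6.8428) = sign(6.8428)*max(|6.8428| - 3.02, 0) = 3.8228
prox(2.9517) = sign(2.9517)*max(|2.9517| - 3.02, 0) = 0.0
prox(0.1452) = sign(0.1452)*max(|0.1452| - 3.02, 0) = 0.0
prox(x) = [3.8228, 0.0, 0.0]
||prox(x)||_1 = 3.8228 + 0.0 + 0.0 = 3.8228


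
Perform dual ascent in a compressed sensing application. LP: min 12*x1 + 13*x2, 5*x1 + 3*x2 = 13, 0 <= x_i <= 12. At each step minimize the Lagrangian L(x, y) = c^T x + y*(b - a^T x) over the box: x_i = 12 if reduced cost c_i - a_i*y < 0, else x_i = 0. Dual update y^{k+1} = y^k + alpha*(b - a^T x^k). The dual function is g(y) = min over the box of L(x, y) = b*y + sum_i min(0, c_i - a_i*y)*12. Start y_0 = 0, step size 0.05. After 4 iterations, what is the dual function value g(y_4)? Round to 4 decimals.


Dual ascent for LP: min 12*x1 + 13*x2, 5*x1 + 3*x2 = 13, 0 <= x_i <= 12
Step 1: y^k = 0.0, reduced costs: (12.0, 13.0)
  x^k = (0.0, 0.0), subgradient = b - a^T x = 13.0
  y^{k+1} = 0.0 + 0.05*13.0 = 0.65
Step 2: y^k = 0.65, reduced costs: (8.75, 11.05)
  x^k = (0.0, 0.0), subgradient = b - a^T x = 13.0
  y^{k+1} = 0.65 + 0.05*13.0 = 1.3
Step 3: y^k = 1.3, reduced costs: (5.5, 9.1)
  x^k = (0.0, 0.0), subgradient = b - a^T x = 13.0
  y^{k+1} = 1.3 + 0.05*13.0 = 1.95
Step 4: y^k = 1.95, reduced costs: (2.25, 7.15)
  x^k = (0.0, 0.0), subgradient = b - a^T x = 13.0
  y^{k+1} = 1.95 + 0.05*13.0 = 2.6
Dual objective at y_4 = 2.6: reduced costs (-1.0, 5.2), box minimizer x = (12.0, 0.0)
g(y_4) = b*y + (c1 - a1*y)*x1 + (c2 - a2*y)*x2 = 13*2.6 + (-1.0)*12.0 + 5.2*0.0 = 33.8 - 12.0 + 0.0 = 21.8


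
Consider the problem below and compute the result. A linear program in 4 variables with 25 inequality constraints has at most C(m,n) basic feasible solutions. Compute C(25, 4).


Each vertex corresponds to some choice of n active constraints out of m, so the number of vertices is at most C(m, n) = m! / (n!(m-n)!).
m = 25, n = 4
Numerator: 25 * 24 * 23 * 22
Denominator: 4! = 24
C(25, 4) = 12650


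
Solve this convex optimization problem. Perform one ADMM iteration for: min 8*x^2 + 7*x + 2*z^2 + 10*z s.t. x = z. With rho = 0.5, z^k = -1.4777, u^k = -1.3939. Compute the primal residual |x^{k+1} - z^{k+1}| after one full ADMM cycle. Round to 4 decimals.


ADMM iteration with rho = 0.5, z^k = -1.4777, u^k = -1.3939
Step 1: x-update.
Minimize 8*x^2 + 7*x + (0.5/2)*(x + 1.4777 - 1.3939)^2
FOC: (2*8 + 0.5)*x = -7 + 0.5*(-1.4777 + 1.3939)
x^{k+1} = -0.4268
Step 2: z-update.
Minimize 2*z^2 + 10*z + (0.5/2)*(-0.4268 - z - 1.3939)^2
FOC: (2*2 + 0.5)*z = -10 + 0.5*(-0.4268 - 1.3939)
z^{k+1} = -2.4245
Step 3: u-update.
u^{k+1} = -1.3939 - 0.4268 + 2.4245 = 0.6038
Step 4: Primal residual = |-0.4268 + 2.4245| = 1.9977


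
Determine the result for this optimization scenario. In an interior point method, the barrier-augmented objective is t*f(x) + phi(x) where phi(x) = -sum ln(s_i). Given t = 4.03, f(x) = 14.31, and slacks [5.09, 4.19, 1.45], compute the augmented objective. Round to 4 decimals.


Step 1: Compute log-barrier.
ln values: [1.6273, 1.4327, 0.3716]
phi = -(1.6273 + 1.4327 + 0.3716) = -3.4315
Step 2: Compute augmented objective.
t*f(x) = 4.03*14.31 = 57.6693
Total = 57.6693 - 3.4315 = 54.2378


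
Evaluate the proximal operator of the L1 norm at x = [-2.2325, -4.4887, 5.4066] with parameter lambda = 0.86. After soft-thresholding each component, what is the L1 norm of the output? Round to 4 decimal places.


Soft-thresholding with lambda = 0.86:
prox(-2.2325) = sign(-2.2325)*max(|-2.2325| - 0.86, 0) = -1.3725
prox(-4.4887) = sign(-4.4887)*max(|-4.4887| - 0.86, 0) = -3.6287
prox(5.4066) = sign(5.4066)*max(|5.4066| - 0.86, 0) = 4.5466
prox(x) = [-1.3725, -3.6287, 4.5466]
||prox(x)||_1 = 1.3725 + 3.6287 + 4.5466 = 9.5478


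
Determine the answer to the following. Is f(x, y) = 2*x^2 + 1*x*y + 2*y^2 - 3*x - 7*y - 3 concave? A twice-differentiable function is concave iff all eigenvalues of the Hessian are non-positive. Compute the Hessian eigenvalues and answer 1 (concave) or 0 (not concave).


The Hessian of f(x,y) = 2*x^2 + 1*x*y + 2*y^2 - 3*x - 7*y - 3 is:
H = [[4, 1], [1, 4]]
Trace = 4 + 4 = 8
Determinant = 4*4 - (1)^2 = 15
Discriminant = (8)^2 - 4*15 = 4.0
Eigenvalues: lambda_1 = 3.0, lambda_2 = 5.0
The function is not concave.

0


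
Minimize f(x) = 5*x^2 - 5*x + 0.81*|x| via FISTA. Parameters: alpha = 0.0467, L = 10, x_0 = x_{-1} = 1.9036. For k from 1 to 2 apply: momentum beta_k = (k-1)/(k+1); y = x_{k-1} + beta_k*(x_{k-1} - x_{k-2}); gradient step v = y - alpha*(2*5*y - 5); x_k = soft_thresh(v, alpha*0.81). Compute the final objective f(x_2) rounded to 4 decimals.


FISTA on f(x) = 5*x^2 - 5*x + 0.81*|x|
L = 10, alpha = 0.0467
Iteration 1: beta = 0.0, y = 1.9036 + 0.0*(1.9036 - 1.9036) = 1.9036
  grad(y) = 14.036, v = y - alpha*grad = 1.2481
  prox(v) = soft_thresh(1.2481, 0.0378) = 1.2103
Iteration 2: beta = 0.3333, y = 1.2103 + 0.3333*(1.2103 - 1.9036) = 0.9792
  grad(y) = 4.7919, v = y - alpha*grad = 0.7554
  prox(v) = soft_thresh(0.7554, 0.0378) = 0.7176
f(x_2) = 5*0.7176^2 - 5*0.7176 + 0.81*|0.7176| = -0.4321


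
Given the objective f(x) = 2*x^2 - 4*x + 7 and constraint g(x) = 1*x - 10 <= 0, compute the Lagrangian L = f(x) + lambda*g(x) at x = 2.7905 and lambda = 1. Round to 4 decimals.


Step 1: Evaluate f(x).
f(2.7905) = 2*2.7905^2 - 4*2.7905 + 7 = 11.4118
Step 2: Evaluate g(x).
g(2.7905) = 1*2.7905 - 10 = -7.2095
Step 3: Compute Lagrangian.
L = 11.4118 + 1*-7.2095 = 4.2023


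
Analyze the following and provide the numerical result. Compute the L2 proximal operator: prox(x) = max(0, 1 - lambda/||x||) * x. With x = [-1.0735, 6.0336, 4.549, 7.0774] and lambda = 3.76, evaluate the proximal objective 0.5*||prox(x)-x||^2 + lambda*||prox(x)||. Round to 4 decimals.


Step 1: Compute ||x||.
||x|| = 10.4086
Step 2: Compute scaling factor.
scale = max(0, 1 - 3.76/10.4086) = 0.6388
Step 3: prox(x) = [-0.6857, 3.854, 2.9057, 4.5208]
||prox(x)|| = 6.6486
Step 4: Proximal objective.
0.5*||prox-x||^2 = 7.0688
lambda*||prox|| = 24.9987
Total = 32.0677


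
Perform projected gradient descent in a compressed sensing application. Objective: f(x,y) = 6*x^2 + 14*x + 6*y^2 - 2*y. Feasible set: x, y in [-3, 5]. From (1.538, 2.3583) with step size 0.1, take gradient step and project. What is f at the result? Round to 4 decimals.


Step 1: Compute gradient at (1.538, 2.3583).
grad_x = 2*6*1.538 + 14 = 32.456
grad_y = 2*6*2.3583 - 2 = 26.2996
Step 2: Gradient step.
x_raw = 1.538 - 0.1*32.456 = -1.7076
y_raw = 2.3583 - 0.1*26.2996 = -0.2717
Step 3: Project onto [-3, 5].
x_proj = clip(-1.7076) = -1.7076
y_proj = clip(-0.2717) = -0.2717
Step 4: Evaluate f.
f(-1.7076, -0.2717) = -5.4249


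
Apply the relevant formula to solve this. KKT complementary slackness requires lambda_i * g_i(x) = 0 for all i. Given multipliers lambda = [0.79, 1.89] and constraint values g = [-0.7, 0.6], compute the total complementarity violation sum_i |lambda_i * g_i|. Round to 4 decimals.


KKT complementary slackness check:
lambda_1 * g_1 = 0.79 * -0.7 = -0.553
lambda_2 * g_2 = 1.89 * 0.6 = 1.134
Total violation = 0.553 + 1.134 = 1.687


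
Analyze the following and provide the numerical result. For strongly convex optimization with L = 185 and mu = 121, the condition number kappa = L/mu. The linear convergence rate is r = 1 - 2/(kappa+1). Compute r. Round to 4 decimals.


Step 1: Compute the condition number.
kappa = L/mu = 185/121 = 1.5289
Step 2: Compute the convergence rate.
r = 1 - 2/(kappa + 1) = 1 - 2*mu/(L + mu) = (L - mu)/(L + mu) = 64/306 = 0.2092


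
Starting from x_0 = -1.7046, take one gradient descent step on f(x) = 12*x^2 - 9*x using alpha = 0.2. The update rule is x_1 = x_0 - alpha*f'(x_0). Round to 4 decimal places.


We compute the gradient at x_0 and apply the update.
f'(x) = 24*x - 9
f'(-1.7046) = 24*-1.7046 - 9 = -49.9104
x_1 = -1.7046 - 0.2*-49.9104 = 8.2775


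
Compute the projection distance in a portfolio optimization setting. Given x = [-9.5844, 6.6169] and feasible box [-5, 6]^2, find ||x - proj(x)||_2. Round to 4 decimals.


Project each component onto [-5, 6].
clip(-9.5844) = -5.0, clip(6.6169) = 6.0
Projection = [-5.0, 6.0]
Squared diffs: [21.0167, 0.3806]
Distance = sqrt(21.3973) = 4.6257


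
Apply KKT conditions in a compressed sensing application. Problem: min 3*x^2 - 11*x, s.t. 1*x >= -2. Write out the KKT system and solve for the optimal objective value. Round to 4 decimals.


Step 1: Try lambda = 0 (constraint inactive).
Stationarity: 2*3*x - 11 = 0
x* = 11/(2*3) = 11/6 = 1.8333 (rounded; the exact value 11/6 is used below)
Check constraint: 1*1.8333 = 1.8333 >= -2 -- satisfied.
Step 2: Compute optimal value.
f(x*) = 3*(11/6)^2 - 11*(11/6) = -10.0833


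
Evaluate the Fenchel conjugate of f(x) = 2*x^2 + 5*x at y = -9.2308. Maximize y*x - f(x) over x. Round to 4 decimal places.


f*(y) = sup_x {y*x - a*x^2 - b*x} = sup_x {(y-b)*x - a*x^2}
FOC: (y - b) - 2a*x = 0 => x* = (y - b)/(2a)
x* = (-9.2308 - 5)/(2*2) = -3.5577
f*(-9.2308) = (y-b)^2/(4a) = (-9.2308 - 5)^2/(4*2)
= 202.5157/8 = 25.3145


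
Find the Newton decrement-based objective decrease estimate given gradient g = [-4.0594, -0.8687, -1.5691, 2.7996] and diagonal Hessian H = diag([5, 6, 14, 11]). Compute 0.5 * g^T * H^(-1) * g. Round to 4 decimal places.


Step 1: H is diagonal, so H^(-1) * g = [-0.8119, -0.1448, -0.1121, 0.2545].
Step 2: g^T H^(-1) g = sum_i g_i^2 / H_ii
  = (-4.0594)^2/5 + (-0.8687)^2/6 + (-1.5691)^2/14 + (2.7996)^2/11
  = 3.2957 + 0.1258 + 0.1759 + 0.7125 = 4.3099
Step 3: Objective decrease = 0.5 * g^T H^(-1) g = 2.155


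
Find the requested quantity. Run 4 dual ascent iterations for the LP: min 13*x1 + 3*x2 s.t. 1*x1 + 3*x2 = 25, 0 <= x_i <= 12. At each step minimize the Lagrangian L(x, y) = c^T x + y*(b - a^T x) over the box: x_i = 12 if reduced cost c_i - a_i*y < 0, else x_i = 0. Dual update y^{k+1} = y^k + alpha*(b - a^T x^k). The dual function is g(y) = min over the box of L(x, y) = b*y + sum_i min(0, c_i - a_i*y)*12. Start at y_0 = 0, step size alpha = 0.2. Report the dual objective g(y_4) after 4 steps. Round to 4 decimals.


Dual ascent for LP: min 13*x1 + 3*x2, 1*x1 + 3*x2 = 25, 0 <= x_i <= 12
Step 1: y^k = 0.0, reduced costs: (13.0, 3.0)
  x^k = (0.0, 0.0), subgradient = b - a^T x = 25.0
  y^{k+1} = 0.0 + 0.2*25.0 = 5.0
Step 2: y^k = 5.0, reduced costs: (8.0, -12.0)
  x^k = (0.0, 12.0), subgradient = b - a^T x = -11.0
  y^{k+1} = 5.0 + 0.2*-11.0 = 2.8
Step 3: y^k = 2.8, reduced costs: (10.2, -5.4)
  x^k = (0.0, 12.0), subgradient = b - a^T x = -11.0
  y^{k+1} = 2.8 + 0.2*-11.0 = 0.6
Step 4: y^k = 0.6, reduced costs: (12.4, 1.2)
  x^k = (0.0, 0.0), subgradient = b - a^T x = 25.0
  y^{k+1} = 0.6 + 0.2*25.0 = 5.6
Dual objective at y_4 = 5.6: reduced costs (7.4, -13.8), box minimizer x = (0.0, 12.0)
g(y_4) = b*y + (c1 - a1*y)*x1 + (c2 - a2*y)*x2 = 25*5.6 + 7.4*0.0 + (-13.8)*12.0 = 140.0 + 0.0 - 165.6 = -25.6
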